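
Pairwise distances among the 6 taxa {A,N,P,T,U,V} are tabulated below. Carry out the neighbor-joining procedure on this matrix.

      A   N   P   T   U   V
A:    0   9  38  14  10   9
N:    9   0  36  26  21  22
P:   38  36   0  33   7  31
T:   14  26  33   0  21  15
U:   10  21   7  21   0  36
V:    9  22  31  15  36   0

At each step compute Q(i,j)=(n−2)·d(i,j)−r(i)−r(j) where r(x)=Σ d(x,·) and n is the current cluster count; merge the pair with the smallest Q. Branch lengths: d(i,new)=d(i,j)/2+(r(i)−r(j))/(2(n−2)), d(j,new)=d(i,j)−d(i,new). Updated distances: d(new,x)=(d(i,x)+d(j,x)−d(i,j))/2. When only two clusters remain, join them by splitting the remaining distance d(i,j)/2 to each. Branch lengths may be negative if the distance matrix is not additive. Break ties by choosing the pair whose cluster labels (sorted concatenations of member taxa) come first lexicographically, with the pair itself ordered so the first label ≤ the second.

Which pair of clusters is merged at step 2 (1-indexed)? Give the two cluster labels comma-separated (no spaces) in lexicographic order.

T,V

step 1: merge (P,U) at d=7, Q=-212; branch lengths P→39/4, U→-11/4; new cluster PU
  updated: d(A,PU)=41/2, d(N,PU)=25, d(PU,T)=47/2, d(PU,V)=30
step 2: merge (T,V) at d=15, Q=-219/2; branch lengths T→95/12, V→85/12; new cluster TV
  updated: d(A,TV)=4, d(N,TV)=33/2, d(PU,TV)=77/4
step 3: merge (A,N) at d=9, Q=-66; branch lengths A→1/4, N→35/4; new cluster AN
  updated: d(AN,PU)=73/4, d(AN,TV)=23/4
step 4: merge (AN,PU) at d=73/4, Q=-173/4; branch lengths AN→19/8, PU→127/8; new cluster ANPU
  updated: d(ANPU,TV)=27/8
step 5: merge (ANPU,TV) at d=27/8; branch lengths ANPU→27/16, TV→27/16; new cluster ANPTUV
final tree: (((A:1/4,N:35/4):19/8,(P:39/4,U:-11/4):127/8):27/16,(T:95/12,V:85/12):27/16)
total length: 421/8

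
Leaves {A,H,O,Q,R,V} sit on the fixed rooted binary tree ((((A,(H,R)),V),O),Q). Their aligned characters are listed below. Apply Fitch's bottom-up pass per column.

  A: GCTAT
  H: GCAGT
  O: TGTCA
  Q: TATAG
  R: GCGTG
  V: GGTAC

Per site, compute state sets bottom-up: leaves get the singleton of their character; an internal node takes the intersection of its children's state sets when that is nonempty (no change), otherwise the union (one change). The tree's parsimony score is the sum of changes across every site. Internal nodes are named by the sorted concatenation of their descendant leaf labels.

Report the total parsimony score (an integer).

12

HR@0: {G} ∩ {G} = {G} (intersection, +0)
AHR@0: {G} ∩ {G} = {G} (intersection, +0)
AHRV@0: {G} ∩ {G} = {G} (intersection, +0)
AHORV@0: {G} ∪ {T} = {G,T} (union, +1)
AHOQRV@0: {G,T} ∩ {T} = {T} (intersection, +0)
HR@1: {C} ∩ {C} = {C} (intersection, +0)
AHR@1: {C} ∩ {C} = {C} (intersection, +0)
AHRV@1: {C} ∪ {G} = {C,G} (union, +1)
AHORV@1: {C,G} ∩ {G} = {G} (intersection, +0)
AHOQRV@1: {G} ∪ {A} = {A,G} (union, +1)
HR@2: {A} ∪ {G} = {A,G} (union, +1)
AHR@2: {T} ∪ {A,G} = {A,G,T} (union, +1)
AHRV@2: {A,G,T} ∩ {T} = {T} (intersection, +0)
AHORV@2: {T} ∩ {T} = {T} (intersection, +0)
AHOQRV@2: {T} ∩ {T} = {T} (intersection, +0)
HR@3: {G} ∪ {T} = {G,T} (union, +1)
AHR@3: {A} ∪ {G,T} = {A,G,T} (union, +1)
AHRV@3: {A,G,T} ∩ {A} = {A} (intersection, +0)
AHORV@3: {A} ∪ {C} = {A,C} (union, +1)
AHOQRV@3: {A,C} ∩ {A} = {A} (intersection, +0)
HR@4: {T} ∪ {G} = {G,T} (union, +1)
AHR@4: {T} ∩ {G,T} = {T} (intersection, +0)
AHRV@4: {T} ∪ {C} = {C,T} (union, +1)
AHORV@4: {C,T} ∪ {A} = {A,C,T} (union, +1)
AHOQRV@4: {A,C,T} ∪ {G} = {A,C,G,T} (union, +1)
per-site changes: [1, 2, 2, 3, 4]; total = 12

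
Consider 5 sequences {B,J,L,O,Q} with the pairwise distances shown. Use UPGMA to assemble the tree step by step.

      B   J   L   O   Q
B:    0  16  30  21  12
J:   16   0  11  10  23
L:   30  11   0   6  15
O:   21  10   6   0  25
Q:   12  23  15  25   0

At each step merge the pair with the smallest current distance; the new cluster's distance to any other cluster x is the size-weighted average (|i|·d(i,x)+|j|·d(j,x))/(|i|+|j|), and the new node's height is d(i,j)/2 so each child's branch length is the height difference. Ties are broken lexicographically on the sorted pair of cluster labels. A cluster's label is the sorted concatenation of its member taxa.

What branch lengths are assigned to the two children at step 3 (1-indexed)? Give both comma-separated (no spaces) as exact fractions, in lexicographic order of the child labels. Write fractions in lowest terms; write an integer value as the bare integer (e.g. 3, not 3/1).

iteration 1: select L,O (d=6); attach at lengths (3, 3); label the merged cluster LO
  updated: d(B,LO)=51/2, d(J,LO)=21/2, d(LO,Q)=20
iteration 2: select J,LO (d=21/2); attach at lengths (21/4, 9/4); label the merged cluster JLO
  updated: d(B,JLO)=67/3, d(JLO,Q)=21
iteration 3: select B,Q (d=12); attach at lengths (6, 6); label the merged cluster BQ
  updated: d(BQ,JLO)=65/3
iteration 4: select BQ,JLO (d=65/3); attach at lengths (29/6, 67/12); label the merged cluster BJLOQ
final tree: ((B:6,Q:6):29/6,(J:21/4,(L:3,O:3):9/4):67/12)
total length: 431/12

6,6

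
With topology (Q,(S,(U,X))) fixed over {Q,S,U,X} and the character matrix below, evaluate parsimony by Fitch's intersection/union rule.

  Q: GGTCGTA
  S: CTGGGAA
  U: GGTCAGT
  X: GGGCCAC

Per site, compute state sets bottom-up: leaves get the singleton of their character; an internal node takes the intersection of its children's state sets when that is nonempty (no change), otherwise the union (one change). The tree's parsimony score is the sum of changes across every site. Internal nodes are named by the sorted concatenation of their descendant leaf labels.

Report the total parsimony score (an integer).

[col 0] UX: children U:{G}, X:{G} ∩→ {G}; cost 0
[col 0] SUX: children S:{C}, UX:{G} ∪→ {C,G}; cost 1
[col 0] QSUX: children Q:{G}, SUX:{C,G} ∩→ {G}; cost 0
[col 1] UX: children U:{G}, X:{G} ∩→ {G}; cost 0
[col 1] SUX: children S:{T}, UX:{G} ∪→ {G,T}; cost 1
[col 1] QSUX: children Q:{G}, SUX:{G,T} ∩→ {G}; cost 0
[col 2] UX: children U:{T}, X:{G} ∪→ {G,T}; cost 1
[col 2] SUX: children S:{G}, UX:{G,T} ∩→ {G}; cost 0
[col 2] QSUX: children Q:{T}, SUX:{G} ∪→ {G,T}; cost 1
[col 3] UX: children U:{C}, X:{C} ∩→ {C}; cost 0
[col 3] SUX: children S:{G}, UX:{C} ∪→ {C,G}; cost 1
[col 3] QSUX: children Q:{C}, SUX:{C,G} ∩→ {C}; cost 0
[col 4] UX: children U:{A}, X:{C} ∪→ {A,C}; cost 1
[col 4] SUX: children S:{G}, UX:{A,C} ∪→ {A,C,G}; cost 1
[col 4] QSUX: children Q:{G}, SUX:{A,C,G} ∩→ {G}; cost 0
[col 5] UX: children U:{G}, X:{A} ∪→ {A,G}; cost 1
[col 5] SUX: children S:{A}, UX:{A,G} ∩→ {A}; cost 0
[col 5] QSUX: children Q:{T}, SUX:{A} ∪→ {A,T}; cost 1
[col 6] UX: children U:{T}, X:{C} ∪→ {C,T}; cost 1
[col 6] SUX: children S:{A}, UX:{C,T} ∪→ {A,C,T}; cost 1
[col 6] QSUX: children Q:{A}, SUX:{A,C,T} ∩→ {A}; cost 0
per-site changes: [1, 1, 2, 1, 2, 2, 2]; total = 11

11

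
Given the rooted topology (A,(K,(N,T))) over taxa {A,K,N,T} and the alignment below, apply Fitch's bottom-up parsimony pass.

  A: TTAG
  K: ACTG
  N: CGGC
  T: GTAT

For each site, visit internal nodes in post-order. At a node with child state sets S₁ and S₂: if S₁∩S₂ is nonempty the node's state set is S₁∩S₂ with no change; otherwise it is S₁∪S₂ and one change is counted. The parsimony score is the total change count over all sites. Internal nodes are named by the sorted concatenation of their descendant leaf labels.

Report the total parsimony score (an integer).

[col 0] NT: children N:{C}, T:{G} ∪→ {C,G}; cost 1
[col 0] KNT: children K:{A}, NT:{C,G} ∪→ {A,C,G}; cost 1
[col 0] AKNT: children A:{T}, KNT:{A,C,G} ∪→ {A,C,G,T}; cost 1
[col 1] NT: children N:{G}, T:{T} ∪→ {G,T}; cost 1
[col 1] KNT: children K:{C}, NT:{G,T} ∪→ {C,G,T}; cost 1
[col 1] AKNT: children A:{T}, KNT:{C,G,T} ∩→ {T}; cost 0
[col 2] NT: children N:{G}, T:{A} ∪→ {A,G}; cost 1
[col 2] KNT: children K:{T}, NT:{A,G} ∪→ {A,G,T}; cost 1
[col 2] AKNT: children A:{A}, KNT:{A,G,T} ∩→ {A}; cost 0
[col 3] NT: children N:{C}, T:{T} ∪→ {C,T}; cost 1
[col 3] KNT: children K:{G}, NT:{C,T} ∪→ {C,G,T}; cost 1
[col 3] AKNT: children A:{G}, KNT:{C,G,T} ∩→ {G}; cost 0
per-site changes: [3, 2, 2, 2]; total = 9

9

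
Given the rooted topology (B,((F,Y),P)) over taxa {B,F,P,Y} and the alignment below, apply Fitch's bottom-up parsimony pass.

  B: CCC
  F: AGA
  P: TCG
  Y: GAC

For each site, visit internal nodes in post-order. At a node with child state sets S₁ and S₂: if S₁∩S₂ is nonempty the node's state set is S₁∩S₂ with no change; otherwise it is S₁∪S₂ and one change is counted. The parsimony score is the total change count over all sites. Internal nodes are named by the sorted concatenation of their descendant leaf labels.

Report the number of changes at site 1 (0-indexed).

2

FY@0: {A} ∪ {G} = {A,G} (union, +1)
FPY@0: {A,G} ∪ {T} = {A,G,T} (union, +1)
BFPY@0: {C} ∪ {A,G,T} = {A,C,G,T} (union, +1)
FY@1: {G} ∪ {A} = {A,G} (union, +1)
FPY@1: {A,G} ∪ {C} = {A,C,G} (union, +1)
BFPY@1: {C} ∩ {A,C,G} = {C} (intersection, +0)
FY@2: {A} ∪ {C} = {A,C} (union, +1)
FPY@2: {A,C} ∪ {G} = {A,C,G} (union, +1)
BFPY@2: {C} ∩ {A,C,G} = {C} (intersection, +0)
per-site changes: [3, 2, 2]; total = 7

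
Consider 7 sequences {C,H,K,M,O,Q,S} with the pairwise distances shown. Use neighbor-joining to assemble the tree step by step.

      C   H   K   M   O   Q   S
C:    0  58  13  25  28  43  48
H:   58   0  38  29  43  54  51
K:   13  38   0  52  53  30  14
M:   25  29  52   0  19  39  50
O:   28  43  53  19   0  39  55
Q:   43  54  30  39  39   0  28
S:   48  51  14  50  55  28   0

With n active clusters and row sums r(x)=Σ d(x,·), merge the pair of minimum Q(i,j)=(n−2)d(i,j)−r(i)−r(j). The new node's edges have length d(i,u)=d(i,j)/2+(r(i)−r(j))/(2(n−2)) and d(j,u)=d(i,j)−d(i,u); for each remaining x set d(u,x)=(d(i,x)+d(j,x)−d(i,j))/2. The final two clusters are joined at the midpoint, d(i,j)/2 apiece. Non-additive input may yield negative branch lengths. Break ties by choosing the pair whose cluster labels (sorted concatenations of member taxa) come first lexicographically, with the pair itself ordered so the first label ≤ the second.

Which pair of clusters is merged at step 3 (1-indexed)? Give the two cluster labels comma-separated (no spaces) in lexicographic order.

iteration 1: select K,S (d=14, Q=-376); attach at lengths (12/5, 58/5); label the merged cluster KS
  updated: d(C,KS)=47/2, d(H,KS)=75/2, d(KS,M)=44, d(KS,O)=47, d(KS,Q)=22
iteration 2: select KS,Q (d=22, Q=-283); attach at lengths (65/8, 111/8); label the merged cluster KQS
  updated: d(C,KQS)=89/4, d(H,KQS)=139/4, d(KQS,M)=61/2, d(KQS,O)=32
iteration 3: select C,KQS (d=89/4, Q=-186); attach at lengths (161/12, 53/6); label the merged cluster CKQS
  updated: d(CKQS,H)=141/4, d(CKQS,M)=133/8, d(CKQS,O)=151/8
iteration 4: select CKQS,O (d=151/8, Q=-911/8); attach at lengths (221/32, 383/32); label the merged cluster CKOQS
  updated: d(CKOQS,H)=475/16, d(CKOQS,M)=67/8
iteration 5: select CKOQS,H (d=475/16, Q=-1073/16); attach at lengths (145/32, 805/32); label the merged cluster CHKOQS
  updated: d(CHKOQS,M)=123/32
iteration 6: select CHKOQS,M (d=123/32); attach at lengths (123/64, 123/64); label the merged cluster CHKMOQS
final tree: ((((C:161/12,((K:12/5,S:58/5):65/8,Q:111/8):53/6):221/32,O:383/32):145/32,H:805/32):123/64,M:123/64)
total length: 3541/32

C,KQS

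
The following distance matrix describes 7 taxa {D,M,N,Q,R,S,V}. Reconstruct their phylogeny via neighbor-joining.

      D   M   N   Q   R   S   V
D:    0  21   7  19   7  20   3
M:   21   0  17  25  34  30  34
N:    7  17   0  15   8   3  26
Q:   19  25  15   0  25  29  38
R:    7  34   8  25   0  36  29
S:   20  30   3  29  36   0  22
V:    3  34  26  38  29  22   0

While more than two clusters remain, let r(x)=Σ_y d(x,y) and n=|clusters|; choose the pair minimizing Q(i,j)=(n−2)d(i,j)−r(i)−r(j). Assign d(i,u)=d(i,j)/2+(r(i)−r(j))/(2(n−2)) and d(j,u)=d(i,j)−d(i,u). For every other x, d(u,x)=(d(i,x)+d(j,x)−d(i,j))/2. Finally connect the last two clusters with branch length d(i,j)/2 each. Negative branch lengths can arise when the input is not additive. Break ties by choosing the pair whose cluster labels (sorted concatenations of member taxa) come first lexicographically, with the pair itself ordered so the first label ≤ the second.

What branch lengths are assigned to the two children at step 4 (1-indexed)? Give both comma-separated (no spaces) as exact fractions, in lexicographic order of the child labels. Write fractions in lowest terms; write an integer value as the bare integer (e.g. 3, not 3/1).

iteration 1: select D,V (d=3, Q=-214); attach at lengths (-6, 9); label the merged cluster DV
  updated: d(DV,M)=26, d(DV,N)=15, d(DV,Q)=27, d(DV,R)=33/2, d(DV,S)=39/2
iteration 2: select N,S (d=3, Q=-327/2); attach at lengths (-95/16, 143/16); label the merged cluster NS
  updated: d(DV,NS)=63/4, d(M,NS)=22, d(NS,Q)=41/2, d(NS,R)=41/2
iteration 3: select DV,R (d=33/2, Q=-527/4); attach at lengths (155/24, 241/24); label the merged cluster DRV
  updated: d(DRV,M)=87/4, d(DRV,NS)=79/8, d(DRV,Q)=71/4
iteration 4: select DRV,NS (d=79/8, Q=-82); attach at lengths (67/16, 91/16); label the merged cluster DNRSV
  updated: d(DNRSV,M)=271/16, d(DNRSV,Q)=227/16
iteration 5: select DNRSV,M (d=271/16, Q=-449/8); attach at lengths (49/16, 111/8); label the merged cluster DMNRSV
  updated: d(DMNRSV,Q)=89/8
iteration 6: select DMNRSV,Q (d=89/8); attach at lengths (89/16, 89/16); label the merged cluster DMNQRSV
final tree: (((((D:-6,V:9):155/24,R:241/24):67/16,(N:-95/16,S:143/16):91/16):49/16,M:111/8):89/16,Q:89/16)
total length: 967/16

67/16,91/16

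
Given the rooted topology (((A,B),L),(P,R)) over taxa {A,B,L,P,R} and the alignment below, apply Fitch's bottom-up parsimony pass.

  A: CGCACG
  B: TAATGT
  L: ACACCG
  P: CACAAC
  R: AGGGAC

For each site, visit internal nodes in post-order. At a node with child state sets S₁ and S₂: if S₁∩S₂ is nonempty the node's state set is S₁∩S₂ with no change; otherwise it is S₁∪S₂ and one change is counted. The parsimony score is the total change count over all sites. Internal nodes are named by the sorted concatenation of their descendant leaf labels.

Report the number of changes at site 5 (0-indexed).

[col 0] AB: children A:{C}, B:{T} ∪→ {C,T}; cost 1
[col 0] ABL: children AB:{C,T}, L:{A} ∪→ {A,C,T}; cost 1
[col 0] PR: children P:{C}, R:{A} ∪→ {A,C}; cost 1
[col 0] ABLPR: children ABL:{A,C,T}, PR:{A,C} ∩→ {A,C}; cost 0
[col 1] AB: children A:{G}, B:{A} ∪→ {A,G}; cost 1
[col 1] ABL: children AB:{A,G}, L:{C} ∪→ {A,C,G}; cost 1
[col 1] PR: children P:{A}, R:{G} ∪→ {A,G}; cost 1
[col 1] ABLPR: children ABL:{A,C,G}, PR:{A,G} ∩→ {A,G}; cost 0
[col 2] AB: children A:{C}, B:{A} ∪→ {A,C}; cost 1
[col 2] ABL: children AB:{A,C}, L:{A} ∩→ {A}; cost 0
[col 2] PR: children P:{C}, R:{G} ∪→ {C,G}; cost 1
[col 2] ABLPR: children ABL:{A}, PR:{C,G} ∪→ {A,C,G}; cost 1
[col 3] AB: children A:{A}, B:{T} ∪→ {A,T}; cost 1
[col 3] ABL: children AB:{A,T}, L:{C} ∪→ {A,C,T}; cost 1
[col 3] PR: children P:{A}, R:{G} ∪→ {A,G}; cost 1
[col 3] ABLPR: children ABL:{A,C,T}, PR:{A,G} ∩→ {A}; cost 0
[col 4] AB: children A:{C}, B:{G} ∪→ {C,G}; cost 1
[col 4] ABL: children AB:{C,G}, L:{C} ∩→ {C}; cost 0
[col 4] PR: children P:{A}, R:{A} ∩→ {A}; cost 0
[col 4] ABLPR: children ABL:{C}, PR:{A} ∪→ {A,C}; cost 1
[col 5] AB: children A:{G}, B:{T} ∪→ {G,T}; cost 1
[col 5] ABL: children AB:{G,T}, L:{G} ∩→ {G}; cost 0
[col 5] PR: children P:{C}, R:{C} ∩→ {C}; cost 0
[col 5] ABLPR: children ABL:{G}, PR:{C} ∪→ {C,G}; cost 1
per-site changes: [3, 3, 3, 3, 2, 2]; total = 16

2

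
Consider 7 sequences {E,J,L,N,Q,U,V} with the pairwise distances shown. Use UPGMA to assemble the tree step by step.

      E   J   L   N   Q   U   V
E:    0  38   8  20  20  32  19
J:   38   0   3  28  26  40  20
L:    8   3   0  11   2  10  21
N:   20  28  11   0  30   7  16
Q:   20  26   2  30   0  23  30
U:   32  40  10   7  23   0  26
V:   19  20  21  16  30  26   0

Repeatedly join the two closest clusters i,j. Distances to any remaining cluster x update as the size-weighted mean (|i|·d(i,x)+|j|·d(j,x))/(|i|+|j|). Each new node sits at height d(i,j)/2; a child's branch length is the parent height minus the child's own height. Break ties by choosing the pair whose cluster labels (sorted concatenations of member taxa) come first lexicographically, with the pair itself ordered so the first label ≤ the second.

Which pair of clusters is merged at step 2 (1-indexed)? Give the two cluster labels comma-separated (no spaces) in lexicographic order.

N,U

1. join L+Q (d=2) ⇒ LQ; edges |L|=1, |Q|=1
  updated: d(E,LQ)=14, d(J,LQ)=29/2, d(LQ,N)=41/2, d(LQ,U)=33/2, d(LQ,V)=51/2
2. join N+U (d=7) ⇒ NU; edges |N|=7/2, |U|=7/2
  updated: d(E,NU)=26, d(J,NU)=34, d(LQ,NU)=37/2, d(NU,V)=21
3. join E+LQ (d=14) ⇒ ELQ; edges |E|=7, |LQ|=6
  updated: d(ELQ,J)=67/3, d(ELQ,NU)=21, d(ELQ,V)=70/3
4. join J+V (d=20) ⇒ JV; edges |J|=10, |V|=10
  updated: d(ELQ,JV)=137/6, d(JV,NU)=55/2
5. join ELQ+NU (d=21) ⇒ ELNQU; edges |ELQ|=7/2, |NU|=7
  updated: d(ELNQU,JV)=247/10
6. join ELNQU+JV (d=247/10) ⇒ EJLNQUV; edges |ELNQU|=37/20, |JV|=47/20
final tree: (((E:7,(L:1,Q:1):6):7/2,(N:7/2,U:7/2):7):37/20,(J:10,V:10):47/20)
total length: 567/10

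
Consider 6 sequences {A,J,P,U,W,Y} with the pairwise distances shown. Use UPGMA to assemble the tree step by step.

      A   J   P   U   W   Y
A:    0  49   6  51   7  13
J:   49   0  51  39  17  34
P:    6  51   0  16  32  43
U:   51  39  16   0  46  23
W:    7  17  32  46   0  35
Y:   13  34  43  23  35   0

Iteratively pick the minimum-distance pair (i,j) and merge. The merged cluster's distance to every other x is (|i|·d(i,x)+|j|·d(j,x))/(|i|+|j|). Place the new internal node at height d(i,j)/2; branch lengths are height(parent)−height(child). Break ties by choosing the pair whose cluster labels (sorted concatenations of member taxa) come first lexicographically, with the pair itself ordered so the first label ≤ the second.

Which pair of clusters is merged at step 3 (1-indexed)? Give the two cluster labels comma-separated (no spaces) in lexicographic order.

1. join A+P (d=6) ⇒ AP; edges |A|=3, |P|=3
  updated: d(AP,J)=50, d(AP,U)=67/2, d(AP,W)=39/2, d(AP,Y)=28
2. join J+W (d=17) ⇒ JW; edges |J|=17/2, |W|=17/2
  updated: d(AP,JW)=139/4, d(JW,U)=85/2, d(JW,Y)=69/2
3. join U+Y (d=23) ⇒ UY; edges |U|=23/2, |Y|=23/2
  updated: d(AP,UY)=123/4, d(JW,UY)=77/2
4. join AP+UY (d=123/4) ⇒ APUY; edges |AP|=99/8, |UY|=31/8
  updated: d(APUY,JW)=293/8
5. join APUY+JW (d=293/8) ⇒ AJPUWY; edges |APUY|=47/16, |JW|=157/16
final tree: (((A:3,P:3):99/8,(U:23/2,Y:23/2):31/8):47/16,(J:17/2,W:17/2):157/16)
total length: 75

U,Y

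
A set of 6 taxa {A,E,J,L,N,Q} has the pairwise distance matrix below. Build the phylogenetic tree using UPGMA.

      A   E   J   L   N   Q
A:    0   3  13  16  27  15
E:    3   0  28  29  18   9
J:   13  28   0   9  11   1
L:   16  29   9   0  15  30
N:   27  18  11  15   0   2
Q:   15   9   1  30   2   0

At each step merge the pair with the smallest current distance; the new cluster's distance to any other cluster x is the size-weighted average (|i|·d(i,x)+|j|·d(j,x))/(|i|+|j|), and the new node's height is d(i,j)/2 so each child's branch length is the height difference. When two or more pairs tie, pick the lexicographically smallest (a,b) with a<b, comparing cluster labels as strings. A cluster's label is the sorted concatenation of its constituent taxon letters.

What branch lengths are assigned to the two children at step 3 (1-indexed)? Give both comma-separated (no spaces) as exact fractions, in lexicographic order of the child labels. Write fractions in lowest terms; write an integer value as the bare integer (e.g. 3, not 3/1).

11/4,13/4

iteration 1: select J,Q (d=1); attach at lengths (1/2, 1/2); label the merged cluster JQ
  updated: d(A,JQ)=14, d(E,JQ)=37/2, d(JQ,L)=39/2, d(JQ,N)=13/2
iteration 2: select A,E (d=3); attach at lengths (3/2, 3/2); label the merged cluster AE
  updated: d(AE,JQ)=65/4, d(AE,L)=45/2, d(AE,N)=45/2
iteration 3: select JQ,N (d=13/2); attach at lengths (11/4, 13/4); label the merged cluster JNQ
  updated: d(AE,JNQ)=55/3, d(JNQ,L)=18
iteration 4: select JNQ,L (d=18); attach at lengths (23/4, 9); label the merged cluster JLNQ
  updated: d(AE,JLNQ)=155/8
iteration 5: select AE,JLNQ (d=155/8); attach at lengths (131/16, 11/16); label the merged cluster AEJLNQ
final tree: ((A:3/2,E:3/2):131/16,(((J:1/2,Q:1/2):11/4,N:13/4):23/4,L:9):11/16)
total length: 269/8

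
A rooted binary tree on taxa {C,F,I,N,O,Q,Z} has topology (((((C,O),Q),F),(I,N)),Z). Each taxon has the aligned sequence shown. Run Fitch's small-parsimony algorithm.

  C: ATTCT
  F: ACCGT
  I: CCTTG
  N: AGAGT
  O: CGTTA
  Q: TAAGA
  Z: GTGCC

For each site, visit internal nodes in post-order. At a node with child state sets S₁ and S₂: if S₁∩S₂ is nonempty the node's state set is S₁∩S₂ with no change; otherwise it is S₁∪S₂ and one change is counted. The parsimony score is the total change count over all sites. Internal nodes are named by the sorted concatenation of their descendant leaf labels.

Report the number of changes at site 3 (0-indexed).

CO@0: {A} ∪ {C} = {A,C} (union, +1)
COQ@0: {A,C} ∪ {T} = {A,C,T} (union, +1)
CFOQ@0: {A,C,T} ∩ {A} = {A} (intersection, +0)
IN@0: {C} ∪ {A} = {A,C} (union, +1)
CFINOQ@0: {A} ∩ {A,C} = {A} (intersection, +0)
CFINOQZ@0: {A} ∪ {G} = {A,G} (union, +1)
CO@1: {T} ∪ {G} = {G,T} (union, +1)
COQ@1: {G,T} ∪ {A} = {A,G,T} (union, +1)
CFOQ@1: {A,G,T} ∪ {C} = {A,C,G,T} (union, +1)
IN@1: {C} ∪ {G} = {C,G} (union, +1)
CFINOQ@1: {A,C,G,T} ∩ {C,G} = {C,G} (intersection, +0)
CFINOQZ@1: {C,G} ∪ {T} = {C,G,T} (union, +1)
CO@2: {T} ∩ {T} = {T} (intersection, +0)
COQ@2: {T} ∪ {A} = {A,T} (union, +1)
CFOQ@2: {A,T} ∪ {C} = {A,C,T} (union, +1)
IN@2: {T} ∪ {A} = {A,T} (union, +1)
CFINOQ@2: {A,C,T} ∩ {A,T} = {A,T} (intersection, +0)
CFINOQZ@2: {A,T} ∪ {G} = {A,G,T} (union, +1)
CO@3: {C} ∪ {T} = {C,T} (union, +1)
COQ@3: {C,T} ∪ {G} = {C,G,T} (union, +1)
CFOQ@3: {C,G,T} ∩ {G} = {G} (intersection, +0)
IN@3: {T} ∪ {G} = {G,T} (union, +1)
CFINOQ@3: {G} ∩ {G,T} = {G} (intersection, +0)
CFINOQZ@3: {G} ∪ {C} = {C,G} (union, +1)
CO@4: {T} ∪ {A} = {A,T} (union, +1)
COQ@4: {A,T} ∩ {A} = {A} (intersection, +0)
CFOQ@4: {A} ∪ {T} = {A,T} (union, +1)
IN@4: {G} ∪ {T} = {G,T} (union, +1)
CFINOQ@4: {A,T} ∩ {G,T} = {T} (intersection, +0)
CFINOQZ@4: {T} ∪ {C} = {C,T} (union, +1)
per-site changes: [4, 5, 4, 4, 4]; total = 21

4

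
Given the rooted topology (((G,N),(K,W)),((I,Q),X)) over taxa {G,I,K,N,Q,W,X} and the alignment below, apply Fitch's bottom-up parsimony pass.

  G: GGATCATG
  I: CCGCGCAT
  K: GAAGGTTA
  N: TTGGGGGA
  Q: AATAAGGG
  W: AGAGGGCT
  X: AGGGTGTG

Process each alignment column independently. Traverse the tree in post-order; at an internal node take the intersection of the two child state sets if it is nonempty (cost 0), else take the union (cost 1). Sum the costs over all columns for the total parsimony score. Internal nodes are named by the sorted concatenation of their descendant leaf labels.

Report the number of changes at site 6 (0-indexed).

4

[col 0] GN: children G:{G}, N:{T} ∪→ {G,T}; cost 1
[col 0] KW: children K:{G}, W:{A} ∪→ {A,G}; cost 1
[col 0] GKNW: children GN:{G,T}, KW:{A,G} ∩→ {G}; cost 0
[col 0] IQ: children I:{C}, Q:{A} ∪→ {A,C}; cost 1
[col 0] IQX: children IQ:{A,C}, X:{A} ∩→ {A}; cost 0
[col 0] GIKNQWX: children GKNW:{G}, IQX:{A} ∪→ {A,G}; cost 1
[col 1] GN: children G:{G}, N:{T} ∪→ {G,T}; cost 1
[col 1] KW: children K:{A}, W:{G} ∪→ {A,G}; cost 1
[col 1] GKNW: children GN:{G,T}, KW:{A,G} ∩→ {G}; cost 0
[col 1] IQ: children I:{C}, Q:{A} ∪→ {A,C}; cost 1
[col 1] IQX: children IQ:{A,C}, X:{G} ∪→ {A,C,G}; cost 1
[col 1] GIKNQWX: children GKNW:{G}, IQX:{A,C,G} ∩→ {G}; cost 0
[col 2] GN: children G:{A}, N:{G} ∪→ {A,G}; cost 1
[col 2] KW: children K:{A}, W:{A} ∩→ {A}; cost 0
[col 2] GKNW: children GN:{A,G}, KW:{A} ∩→ {A}; cost 0
[col 2] IQ: children I:{G}, Q:{T} ∪→ {G,T}; cost 1
[col 2] IQX: children IQ:{G,T}, X:{G} ∩→ {G}; cost 0
[col 2] GIKNQWX: children GKNW:{A}, IQX:{G} ∪→ {A,G}; cost 1
[col 3] GN: children G:{T}, N:{G} ∪→ {G,T}; cost 1
[col 3] KW: children K:{G}, W:{G} ∩→ {G}; cost 0
[col 3] GKNW: children GN:{G,T}, KW:{G} ∩→ {G}; cost 0
[col 3] IQ: children I:{C}, Q:{A} ∪→ {A,C}; cost 1
[col 3] IQX: children IQ:{A,C}, X:{G} ∪→ {A,C,G}; cost 1
[col 3] GIKNQWX: children GKNW:{G}, IQX:{A,C,G} ∩→ {G}; cost 0
[col 4] GN: children G:{C}, N:{G} ∪→ {C,G}; cost 1
[col 4] KW: children K:{G}, W:{G} ∩→ {G}; cost 0
[col 4] GKNW: children GN:{C,G}, KW:{G} ∩→ {G}; cost 0
[col 4] IQ: children I:{G}, Q:{A} ∪→ {A,G}; cost 1
[col 4] IQX: children IQ:{A,G}, X:{T} ∪→ {A,G,T}; cost 1
[col 4] GIKNQWX: children GKNW:{G}, IQX:{A,G,T} ∩→ {G}; cost 0
[col 5] GN: children G:{A}, N:{G} ∪→ {A,G}; cost 1
[col 5] KW: children K:{T}, W:{G} ∪→ {G,T}; cost 1
[col 5] GKNW: children GN:{A,G}, KW:{G,T} ∩→ {G}; cost 0
[col 5] IQ: children I:{C}, Q:{G} ∪→ {C,G}; cost 1
[col 5] IQX: children IQ:{C,G}, X:{G} ∩→ {G}; cost 0
[col 5] GIKNQWX: children GKNW:{G}, IQX:{G} ∩→ {G}; cost 0
[col 6] GN: children G:{T}, N:{G} ∪→ {G,T}; cost 1
[col 6] KW: children K:{T}, W:{C} ∪→ {C,T}; cost 1
[col 6] GKNW: children GN:{G,T}, KW:{C,T} ∩→ {T}; cost 0
[col 6] IQ: children I:{A}, Q:{G} ∪→ {A,G}; cost 1
[col 6] IQX: children IQ:{A,G}, X:{T} ∪→ {A,G,T}; cost 1
[col 6] GIKNQWX: children GKNW:{T}, IQX:{A,G,T} ∩→ {T}; cost 0
[col 7] GN: children G:{G}, N:{A} ∪→ {A,G}; cost 1
[col 7] KW: children K:{A}, W:{T} ∪→ {A,T}; cost 1
[col 7] GKNW: children GN:{A,G}, KW:{A,T} ∩→ {A}; cost 0
[col 7] IQ: children I:{T}, Q:{G} ∪→ {G,T}; cost 1
[col 7] IQX: children IQ:{G,T}, X:{G} ∩→ {G}; cost 0
[col 7] GIKNQWX: children GKNW:{A}, IQX:{G} ∪→ {A,G}; cost 1
per-site changes: [4, 4, 3, 3, 3, 3, 4, 4]; total = 28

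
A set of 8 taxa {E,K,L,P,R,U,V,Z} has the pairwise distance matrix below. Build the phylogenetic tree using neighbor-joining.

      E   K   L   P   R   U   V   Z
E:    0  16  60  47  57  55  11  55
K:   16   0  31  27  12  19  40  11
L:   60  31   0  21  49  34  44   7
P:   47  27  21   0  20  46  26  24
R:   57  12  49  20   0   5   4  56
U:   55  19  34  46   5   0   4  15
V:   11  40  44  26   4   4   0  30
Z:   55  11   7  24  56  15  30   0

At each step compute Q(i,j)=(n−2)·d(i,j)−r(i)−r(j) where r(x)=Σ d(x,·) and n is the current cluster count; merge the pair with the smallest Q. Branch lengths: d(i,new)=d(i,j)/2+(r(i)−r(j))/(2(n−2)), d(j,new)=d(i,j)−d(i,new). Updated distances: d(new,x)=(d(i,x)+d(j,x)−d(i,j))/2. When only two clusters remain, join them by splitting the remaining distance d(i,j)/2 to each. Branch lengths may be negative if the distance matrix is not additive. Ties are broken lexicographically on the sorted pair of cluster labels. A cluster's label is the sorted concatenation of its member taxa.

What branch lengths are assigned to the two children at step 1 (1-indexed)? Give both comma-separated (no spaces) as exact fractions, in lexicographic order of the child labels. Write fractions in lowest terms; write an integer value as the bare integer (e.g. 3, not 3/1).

15/2,-1/2

iteration 1: select L,Z (d=7, Q=-402); attach at lengths (15/2, -1/2); label the merged cluster LZ
  updated: d(E,LZ)=54, d(K,LZ)=35/2, d(LZ,P)=19, d(LZ,R)=49, d(LZ,U)=21, d(LZ,V)=67/2
iteration 2: select E,V (d=11, Q=-607/2); attach at lengths (353/20, -133/20); label the merged cluster EV
  updated: d(EV,K)=45/2, d(EV,LZ)=153/4, d(EV,P)=31, d(EV,R)=25, d(EV,U)=24
iteration 3: select LZ,P (d=19, Q=-847/4); attach at lengths (311/32, 297/32); label the merged cluster LPZ
  updated: d(EV,LPZ)=201/8, d(K,LPZ)=51/4, d(LPZ,R)=25, d(LPZ,U)=24
iteration 4: select R,U (d=5, Q=-124); attach at lengths (5/3, 10/3); label the merged cluster RU
  updated: d(EV,RU)=22, d(K,RU)=13, d(LPZ,RU)=22
iteration 5: select EV,RU (d=22, Q=-661/8); attach at lengths (453/32, 251/32); label the merged cluster ERUV
  updated: d(ERUV,K)=27/4, d(ERUV,LPZ)=201/16
iteration 6: select ERUV,K (d=27/4, Q=-513/16); attach at lengths (105/32, 111/32); label the merged cluster EKRUV
  updated: d(EKRUV,LPZ)=297/32
iteration 7: select EKRUV,LPZ (d=297/32); attach at lengths (297/64, 297/64); label the merged cluster EKLPRUVZ
final tree: ((((E:353/20,V:-133/20):453/32,(R:5/3,U:10/3):251/32):105/32,K:111/32):297/64,((L:15/2,Z:-1/2):311/32,P:297/32):297/64)
total length: 2561/32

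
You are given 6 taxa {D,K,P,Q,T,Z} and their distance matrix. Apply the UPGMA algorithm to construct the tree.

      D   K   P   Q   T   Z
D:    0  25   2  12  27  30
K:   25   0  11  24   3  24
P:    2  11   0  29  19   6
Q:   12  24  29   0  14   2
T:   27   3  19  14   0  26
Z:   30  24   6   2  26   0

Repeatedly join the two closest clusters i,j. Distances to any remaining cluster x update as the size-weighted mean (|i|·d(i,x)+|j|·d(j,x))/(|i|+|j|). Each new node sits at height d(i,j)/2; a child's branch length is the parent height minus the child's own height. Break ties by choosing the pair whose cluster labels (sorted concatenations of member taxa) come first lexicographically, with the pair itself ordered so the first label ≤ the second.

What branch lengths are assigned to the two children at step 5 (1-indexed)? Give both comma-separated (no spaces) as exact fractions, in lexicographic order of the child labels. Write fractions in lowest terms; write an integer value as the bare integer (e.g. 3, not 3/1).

iteration 1: select D,P (d=2); attach at lengths (1, 1); label the merged cluster DP
  updated: d(DP,K)=18, d(DP,Q)=41/2, d(DP,T)=23, d(DP,Z)=18
iteration 2: select Q,Z (d=2); attach at lengths (1, 1); label the merged cluster QZ
  updated: d(DP,QZ)=77/4, d(K,QZ)=24, d(QZ,T)=20
iteration 3: select K,T (d=3); attach at lengths (3/2, 3/2); label the merged cluster KT
  updated: d(DP,KT)=41/2, d(KT,QZ)=22
iteration 4: select DP,QZ (d=77/4); attach at lengths (69/8, 69/8); label the merged cluster DPQZ
  updated: d(DPQZ,KT)=85/4
iteration 5: select DPQZ,KT (d=85/4); attach at lengths (1, 73/8); label the merged cluster DKPQTZ
final tree: (((D:1,P:1):69/8,(Q:1,Z:1):69/8):1,(K:3/2,T:3/2):73/8)
total length: 275/8

1,73/8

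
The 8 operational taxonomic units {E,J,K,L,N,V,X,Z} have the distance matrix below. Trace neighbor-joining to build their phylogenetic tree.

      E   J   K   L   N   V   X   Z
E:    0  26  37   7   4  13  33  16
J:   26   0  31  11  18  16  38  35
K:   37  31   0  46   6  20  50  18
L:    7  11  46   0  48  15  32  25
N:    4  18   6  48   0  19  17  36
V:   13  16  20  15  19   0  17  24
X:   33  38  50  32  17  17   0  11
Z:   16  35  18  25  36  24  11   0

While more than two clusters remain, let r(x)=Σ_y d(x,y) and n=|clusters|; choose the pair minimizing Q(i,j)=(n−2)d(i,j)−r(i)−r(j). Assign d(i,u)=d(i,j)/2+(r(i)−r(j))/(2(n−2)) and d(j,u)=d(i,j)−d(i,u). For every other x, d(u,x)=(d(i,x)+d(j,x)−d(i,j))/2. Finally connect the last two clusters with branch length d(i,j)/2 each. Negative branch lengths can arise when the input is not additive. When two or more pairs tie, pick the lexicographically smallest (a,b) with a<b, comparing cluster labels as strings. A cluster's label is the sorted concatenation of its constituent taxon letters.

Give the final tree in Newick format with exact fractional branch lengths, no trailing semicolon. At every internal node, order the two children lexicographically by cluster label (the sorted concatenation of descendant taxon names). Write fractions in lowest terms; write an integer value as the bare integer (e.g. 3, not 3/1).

1. join K+N (d=6, Q=-320) ⇒ KN; edges |K|=8, |N|=-2
  updated: d(E,KN)=35/2, d(J,KN)=43/2, d(KN,L)=44, d(KN,V)=33/2, d(KN,X)=61/2, d(KN,Z)=24
2. join X+Z (d=11, Q=-483/2) ⇒ XZ; edges |X|=163/20, |Z|=57/20
  updated: d(E,XZ)=19, d(J,XZ)=31, d(KN,XZ)=87/4, d(L,XZ)=23, d(V,XZ)=15
3. join J+L (d=11, Q=-323/2) ⇒ JL; edges |J|=99/16, |L|=77/16
  updated: d(E,JL)=11, d(JL,KN)=109/4, d(JL,V)=10, d(JL,XZ)=43/2
4. join E+JL (d=11, Q=-389/4) ⇒ EJL; edges |E|=95/24, |JL|=169/24
  updated: d(EJL,KN)=135/8, d(EJL,V)=6, d(EJL,XZ)=59/4
5. join EJL+V (d=6, Q=-505/8) ⇒ EJLV; edges |EJL|=97/32, |V|=95/32
  updated: d(EJLV,KN)=219/16, d(EJLV,XZ)=95/8
6. join EJLV+KN (d=219/16, Q=-757/16) ⇒ EJKLNV; edges |EJLV|=61/32, |KN|=377/32
  updated: d(EJKLNV,XZ)=319/32
7. join EJKLNV+XZ (d=319/32) ⇒ EJKLNVXZ; edges |EJKLNV|=319/64, |XZ|=319/64
final tree: ((((E:95/24,(J:99/16,L:77/16):169/24):97/32,V:95/32):61/32,(K:8,N:-2):377/32):319/64,(X:163/20,Z:57/20):319/64)
total length: 2197/32

((((E:95/24,(J:99/16,L:77/16):169/24):97/32,V:95/32):61/32,(K:8,N:-2):377/32):319/64,(X:163/20,Z:57/20):319/64)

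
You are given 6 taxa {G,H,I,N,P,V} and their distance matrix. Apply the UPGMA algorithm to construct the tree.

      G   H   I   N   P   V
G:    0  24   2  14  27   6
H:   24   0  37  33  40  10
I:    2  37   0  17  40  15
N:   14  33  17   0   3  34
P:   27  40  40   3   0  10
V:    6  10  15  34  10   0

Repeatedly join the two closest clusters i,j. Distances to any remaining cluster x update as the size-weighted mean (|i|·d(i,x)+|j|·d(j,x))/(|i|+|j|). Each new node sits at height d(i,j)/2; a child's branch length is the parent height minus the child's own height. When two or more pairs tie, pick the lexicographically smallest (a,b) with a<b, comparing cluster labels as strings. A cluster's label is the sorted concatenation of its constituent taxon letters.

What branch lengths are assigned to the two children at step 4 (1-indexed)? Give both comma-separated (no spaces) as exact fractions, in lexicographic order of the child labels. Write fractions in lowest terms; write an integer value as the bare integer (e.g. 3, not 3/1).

step 1: merge (G,I) at d=2; branch lengths G→1, I→1; new cluster GI
  updated: d(GI,H)=61/2, d(GI,N)=31/2, d(GI,P)=67/2, d(GI,V)=21/2
step 2: merge (N,P) at d=3; branch lengths N→3/2, P→3/2; new cluster NP
  updated: d(GI,NP)=49/2, d(H,NP)=73/2, d(NP,V)=22
step 3: merge (H,V) at d=10; branch lengths H→5, V→5; new cluster HV
  updated: d(GI,HV)=41/2, d(HV,NP)=117/4
step 4: merge (GI,HV) at d=41/2; branch lengths GI→37/4, HV→21/4; new cluster GHIV
  updated: d(GHIV,NP)=215/8
step 5: merge (GHIV,NP) at d=215/8; branch lengths GHIV→51/16, NP→191/16; new cluster GHINPV
final tree: (((G:1,I:1):37/4,(H:5,V:5):21/4):51/16,(N:3/2,P:3/2):191/16)
total length: 357/8

37/4,21/4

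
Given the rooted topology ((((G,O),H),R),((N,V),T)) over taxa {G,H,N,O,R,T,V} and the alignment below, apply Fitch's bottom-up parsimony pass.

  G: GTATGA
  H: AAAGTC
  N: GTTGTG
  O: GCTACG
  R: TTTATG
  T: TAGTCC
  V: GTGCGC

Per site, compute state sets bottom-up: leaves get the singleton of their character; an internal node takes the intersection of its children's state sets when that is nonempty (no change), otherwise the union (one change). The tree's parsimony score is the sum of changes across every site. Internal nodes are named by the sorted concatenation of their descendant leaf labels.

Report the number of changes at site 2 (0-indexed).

4

[col 0] GO: children G:{G}, O:{G} ∩→ {G}; cost 0
[col 0] GHO: children GO:{G}, H:{A} ∪→ {A,G}; cost 1
[col 0] GHOR: children GHO:{A,G}, R:{T} ∪→ {A,G,T}; cost 1
[col 0] NV: children N:{G}, V:{G} ∩→ {G}; cost 0
[col 0] NTV: children NV:{G}, T:{T} ∪→ {G,T}; cost 1
[col 0] GHNORTV: children GHOR:{A,G,T}, NTV:{G,T} ∩→ {G,T}; cost 0
[col 1] GO: children G:{T}, O:{C} ∪→ {C,T}; cost 1
[col 1] GHO: children GO:{C,T}, H:{A} ∪→ {A,C,T}; cost 1
[col 1] GHOR: children GHO:{A,C,T}, R:{T} ∩→ {T}; cost 0
[col 1] NV: children N:{T}, V:{T} ∩→ {T}; cost 0
[col 1] NTV: children NV:{T}, T:{A} ∪→ {A,T}; cost 1
[col 1] GHNORTV: children GHOR:{T}, NTV:{A,T} ∩→ {T}; cost 0
[col 2] GO: children G:{A}, O:{T} ∪→ {A,T}; cost 1
[col 2] GHO: children GO:{A,T}, H:{A} ∩→ {A}; cost 0
[col 2] GHOR: children GHO:{A}, R:{T} ∪→ {A,T}; cost 1
[col 2] NV: children N:{T}, V:{G} ∪→ {G,T}; cost 1
[col 2] NTV: children NV:{G,T}, T:{G} ∩→ {G}; cost 0
[col 2] GHNORTV: children GHOR:{A,T}, NTV:{G} ∪→ {A,G,T}; cost 1
[col 3] GO: children G:{T}, O:{A} ∪→ {A,T}; cost 1
[col 3] GHO: children GO:{A,T}, H:{G} ∪→ {A,G,T}; cost 1
[col 3] GHOR: children GHO:{A,G,T}, R:{A} ∩→ {A}; cost 0
[col 3] NV: children N:{G}, V:{C} ∪→ {C,G}; cost 1
[col 3] NTV: children NV:{C,G}, T:{T} ∪→ {C,G,T}; cost 1
[col 3] GHNORTV: children GHOR:{A}, NTV:{C,G,T} ∪→ {A,C,G,T}; cost 1
[col 4] GO: children G:{G}, O:{C} ∪→ {C,G}; cost 1
[col 4] GHO: children GO:{C,G}, H:{T} ∪→ {C,G,T}; cost 1
[col 4] GHOR: children GHO:{C,G,T}, R:{T} ∩→ {T}; cost 0
[col 4] NV: children N:{T}, V:{G} ∪→ {G,T}; cost 1
[col 4] NTV: children NV:{G,T}, T:{C} ∪→ {C,G,T}; cost 1
[col 4] GHNORTV: children GHOR:{T}, NTV:{C,G,T} ∩→ {T}; cost 0
[col 5] GO: children G:{A}, O:{G} ∪→ {A,G}; cost 1
[col 5] GHO: children GO:{A,G}, H:{C} ∪→ {A,C,G}; cost 1
[col 5] GHOR: children GHO:{A,C,G}, R:{G} ∩→ {G}; cost 0
[col 5] NV: children N:{G}, V:{C} ∪→ {C,G}; cost 1
[col 5] NTV: children NV:{C,G}, T:{C} ∩→ {C}; cost 0
[col 5] GHNORTV: children GHOR:{G}, NTV:{C} ∪→ {C,G}; cost 1
per-site changes: [3, 3, 4, 5, 4, 4]; total = 23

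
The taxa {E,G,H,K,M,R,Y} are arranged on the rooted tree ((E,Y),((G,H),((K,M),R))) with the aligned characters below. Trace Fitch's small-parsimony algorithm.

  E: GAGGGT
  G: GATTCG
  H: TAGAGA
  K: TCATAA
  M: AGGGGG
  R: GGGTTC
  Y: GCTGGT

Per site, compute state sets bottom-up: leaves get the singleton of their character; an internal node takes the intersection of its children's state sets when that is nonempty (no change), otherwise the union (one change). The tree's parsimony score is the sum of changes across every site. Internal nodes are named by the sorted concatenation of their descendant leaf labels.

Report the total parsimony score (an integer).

19

site 0, node EY: E={G} ∩ Y={G} → {G} (+0)
site 0, node GH: G={G} ∪ H={T} → {G,T} (+1)
site 0, node KM: K={T} ∪ M={A} → {A,T} (+1)
site 0, node KMR: KM={A,T} ∪ R={G} → {A,G,T} (+1)
site 0, node GHKMR: GH={G,T} ∩ KMR={A,G,T} → {G,T} (+0)
site 0, node EGHKMRY: EY={G} ∩ GHKMR={G,T} → {G} (+0)
site 1, node EY: E={A} ∪ Y={C} → {A,C} (+1)
site 1, node GH: G={A} ∩ H={A} → {A} (+0)
site 1, node KM: K={C} ∪ M={G} → {C,G} (+1)
site 1, node KMR: KM={C,G} ∩ R={G} → {G} (+0)
site 1, node GHKMR: GH={A} ∪ KMR={G} → {A,G} (+1)
site 1, node EGHKMRY: EY={A,C} ∩ GHKMR={A,G} → {A} (+0)
site 2, node EY: E={G} ∪ Y={T} → {G,T} (+1)
site 2, node GH: G={T} ∪ H={G} → {G,T} (+1)
site 2, node KM: K={A} ∪ M={G} → {A,G} (+1)
site 2, node KMR: KM={A,G} ∩ R={G} → {G} (+0)
site 2, node GHKMR: GH={G,T} ∩ KMR={G} → {G} (+0)
site 2, node EGHKMRY: EY={G,T} ∩ GHKMR={G} → {G} (+0)
site 3, node EY: E={G} ∩ Y={G} → {G} (+0)
site 3, node GH: G={T} ∪ H={A} → {A,T} (+1)
site 3, node KM: K={T} ∪ M={G} → {G,T} (+1)
site 3, node KMR: KM={G,T} ∩ R={T} → {T} (+0)
site 3, node GHKMR: GH={A,T} ∩ KMR={T} → {T} (+0)
site 3, node EGHKMRY: EY={G} ∪ GHKMR={T} → {G,T} (+1)
site 4, node EY: E={G} ∩ Y={G} → {G} (+0)
site 4, node GH: G={C} ∪ H={G} → {C,G} (+1)
site 4, node KM: K={A} ∪ M={G} → {A,G} (+1)
site 4, node KMR: KM={A,G} ∪ R={T} → {A,G,T} (+1)
site 4, node GHKMR: GH={C,G} ∩ KMR={A,G,T} → {G} (+0)
site 4, node EGHKMRY: EY={G} ∩ GHKMR={G} → {G} (+0)
site 5, node EY: E={T} ∩ Y={T} → {T} (+0)
site 5, node GH: G={G} ∪ H={A} → {A,G} (+1)
site 5, node KM: K={A} ∪ M={G} → {A,G} (+1)
site 5, node KMR: KM={A,G} ∪ R={C} → {A,C,G} (+1)
site 5, node GHKMR: GH={A,G} ∩ KMR={A,C,G} → {A,G} (+0)
site 5, node EGHKMRY: EY={T} ∪ GHKMR={A,G} → {A,G,T} (+1)
per-site changes: [3, 3, 3, 3, 3, 4]; total = 19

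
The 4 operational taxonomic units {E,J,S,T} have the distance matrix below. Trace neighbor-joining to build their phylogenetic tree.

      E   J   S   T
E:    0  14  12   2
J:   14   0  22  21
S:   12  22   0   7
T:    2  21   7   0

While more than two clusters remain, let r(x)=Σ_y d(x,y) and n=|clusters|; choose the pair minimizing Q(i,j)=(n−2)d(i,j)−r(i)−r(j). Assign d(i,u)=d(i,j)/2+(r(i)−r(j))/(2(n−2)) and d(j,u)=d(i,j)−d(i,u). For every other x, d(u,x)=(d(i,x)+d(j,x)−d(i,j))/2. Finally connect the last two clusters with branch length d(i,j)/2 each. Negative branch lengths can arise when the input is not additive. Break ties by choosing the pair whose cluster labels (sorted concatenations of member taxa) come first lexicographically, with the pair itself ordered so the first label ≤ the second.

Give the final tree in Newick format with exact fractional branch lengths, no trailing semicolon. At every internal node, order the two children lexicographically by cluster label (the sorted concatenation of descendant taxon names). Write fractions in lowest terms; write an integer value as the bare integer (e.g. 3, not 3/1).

(((E:-1/4,J:57/4):15/4,S:25/4):3/8,T:3/8)

step 1: merge (E,J) at d=14, Q=-57; branch lengths E→-1/4, J→57/4; new cluster EJ
  updated: d(EJ,S)=10, d(EJ,T)=9/2
step 2: merge (EJ,S) at d=10, Q=-43/2; branch lengths EJ→15/4, S→25/4; new cluster EJS
  updated: d(EJS,T)=3/4
step 3: merge (EJS,T) at d=3/4; branch lengths EJS→3/8, T→3/8; new cluster EJST
final tree: (((E:-1/4,J:57/4):15/4,S:25/4):3/8,T:3/8)
total length: 99/4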